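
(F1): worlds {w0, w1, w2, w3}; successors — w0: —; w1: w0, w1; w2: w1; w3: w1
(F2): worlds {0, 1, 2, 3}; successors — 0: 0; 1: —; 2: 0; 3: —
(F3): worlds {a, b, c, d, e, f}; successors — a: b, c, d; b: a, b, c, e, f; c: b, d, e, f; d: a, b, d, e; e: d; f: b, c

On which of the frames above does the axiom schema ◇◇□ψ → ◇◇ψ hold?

Frame correspondent (Sahlqvist): ∀x ∀y (xR²y → ∃w (yRw ∧ xR²w)) — i.e. a generalized confluence (Geach) condition.
(F1): fails — w1R²w0 but no w with w0Rw and w1R²w.
(F2): ✓.
(F3): ✓.

(F2), (F3)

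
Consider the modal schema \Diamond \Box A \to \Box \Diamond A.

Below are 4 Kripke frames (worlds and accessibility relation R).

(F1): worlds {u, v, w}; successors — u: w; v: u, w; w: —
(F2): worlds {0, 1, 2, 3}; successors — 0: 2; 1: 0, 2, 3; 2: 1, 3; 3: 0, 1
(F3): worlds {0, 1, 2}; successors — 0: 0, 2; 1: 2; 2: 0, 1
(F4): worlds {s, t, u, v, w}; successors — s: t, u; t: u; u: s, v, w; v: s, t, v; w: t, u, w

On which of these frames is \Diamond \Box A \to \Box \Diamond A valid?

This is the axiom for convergence; its first-order frame correspondent is \forall x \forall y \forall z (Rxy \wedge Rxz \to \exists w (Ryw \wedge Rzw)).
(F1): fails — Ruw and Ruw but w and w have no common successor.
(F2): fails — R10 and R12 but 0 and 2 have no common successor.
(F3): satisfies the condition.
(F4): fails — Rsu and Rst but u and t have no common successor.
Valid on: (F3).

(F3)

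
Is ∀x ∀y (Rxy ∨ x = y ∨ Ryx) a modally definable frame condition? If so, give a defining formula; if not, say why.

Modal frame validity is preserved under disjoint unions.
Take 2 disjoint single-world reflexive frames: each is trivially connected, but their disjoint union has 2 worlds with no edge between distinct components, so it is not connected.
Hence connectedness of R is not modally definable.

Not modally definable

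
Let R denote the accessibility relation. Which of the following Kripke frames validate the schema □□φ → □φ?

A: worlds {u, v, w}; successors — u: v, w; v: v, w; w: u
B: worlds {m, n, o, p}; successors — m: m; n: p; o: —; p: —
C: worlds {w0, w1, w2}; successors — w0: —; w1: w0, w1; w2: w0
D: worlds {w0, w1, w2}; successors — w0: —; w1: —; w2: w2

D

Frame correspondent (Sahlqvist): ∀x ∀y (Rxy → ∃z (Rxz ∧ Rzy)) — i.e. density.
A: fails — Rwu but no z with Rwz and Rzu.
B: fails — Rnp but no z with Rnz and Rzp.
C: fails — Rw2w0 but no z with Rw2z and Rzw0.
D: holds.
Valid on: D.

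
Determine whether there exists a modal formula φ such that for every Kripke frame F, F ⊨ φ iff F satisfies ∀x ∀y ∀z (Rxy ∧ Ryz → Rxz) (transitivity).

Yes — defined by □p → □□p

Yes: it is transitivity, defined by the 4 schema □p → □□p.
Suppose □p→□□p is valid. Take Rxy, Ryz and set V(p)={w : Rxw}. Then □p at x, so □□p at x, so □p at y, so p at z, i.e. Rxz.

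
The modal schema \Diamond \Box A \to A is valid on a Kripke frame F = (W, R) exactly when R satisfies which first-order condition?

This is a form of the B axiom.
It corresponds to symmetry: \forall x \forall y (Rxy \to Ryx).

Symmetry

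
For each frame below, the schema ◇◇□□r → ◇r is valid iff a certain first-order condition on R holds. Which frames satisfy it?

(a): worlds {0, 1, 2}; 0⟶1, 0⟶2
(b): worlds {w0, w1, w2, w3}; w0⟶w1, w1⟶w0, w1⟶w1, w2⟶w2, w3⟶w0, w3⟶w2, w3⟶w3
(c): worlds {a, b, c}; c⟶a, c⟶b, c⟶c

(a), (b)

Frame correspondent (Sahlqvist): ∀x ∀y (xR²y → ∃w (yR²w ∧ xRw)) — i.e. a generalized confluence (Geach) condition.
(a): condition met.
(b): condition met.
(c): fails — cR²a but no w with aR²w and cRw.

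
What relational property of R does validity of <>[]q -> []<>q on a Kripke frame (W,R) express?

Convergence

This schema is the .2 axiom.
Its frame correspondent is convergence — forall x forall y forall z (Rxy & Rxz -> exists w (Ryw & Rzw)).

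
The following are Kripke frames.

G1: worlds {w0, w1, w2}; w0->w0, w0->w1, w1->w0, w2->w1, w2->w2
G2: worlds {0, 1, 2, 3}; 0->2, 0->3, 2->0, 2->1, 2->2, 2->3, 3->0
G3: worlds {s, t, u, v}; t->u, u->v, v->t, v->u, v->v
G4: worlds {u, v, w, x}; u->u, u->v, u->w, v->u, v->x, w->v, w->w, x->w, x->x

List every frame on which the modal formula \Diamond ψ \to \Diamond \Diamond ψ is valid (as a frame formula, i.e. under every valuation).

G1, G4

This is the axiom for a generalized confluence (Geach) condition; its first-order frame correspondent is \forall x \forall y (xRy \to \exists w (y = w \wedge x R^2 w)).
G1: holds.
G2: fails — 3R0 but no w with 0=w and 3R²w.
G3: fails — tRu but no w with u=w and tR²w.
G4: holds.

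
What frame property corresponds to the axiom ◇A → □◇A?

Suppose ◇A→□◇A is valid. Take Rxy, Rxz and set V(A)={y}. Then ◇A at x, so □◇A at x, so ◇A at z, so some w with Rzw has A; w=y, i.e. Rzy. By symmetry of the argument, Ryz.

the Euclidean property: ∀x ∀y ∀z (Rxy ∧ Rxz → Ryz)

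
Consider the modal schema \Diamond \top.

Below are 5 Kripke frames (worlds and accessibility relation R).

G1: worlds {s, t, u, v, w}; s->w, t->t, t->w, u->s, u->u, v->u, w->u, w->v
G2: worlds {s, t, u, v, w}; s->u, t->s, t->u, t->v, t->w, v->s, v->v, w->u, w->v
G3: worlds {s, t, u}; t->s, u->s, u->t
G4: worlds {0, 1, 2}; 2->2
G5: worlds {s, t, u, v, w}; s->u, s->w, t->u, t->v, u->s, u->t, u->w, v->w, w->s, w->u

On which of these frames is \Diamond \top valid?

G1, G5

The schema corresponds to seriality: \forall x \exists y Rxy.
G1: satisfies the condition.
G2: fails — world u has no successor.
G3: fails — world s has no successor.
G4: fails — world 0 has no successor.
G5: satisfies the condition.
Valid on: G1, G5.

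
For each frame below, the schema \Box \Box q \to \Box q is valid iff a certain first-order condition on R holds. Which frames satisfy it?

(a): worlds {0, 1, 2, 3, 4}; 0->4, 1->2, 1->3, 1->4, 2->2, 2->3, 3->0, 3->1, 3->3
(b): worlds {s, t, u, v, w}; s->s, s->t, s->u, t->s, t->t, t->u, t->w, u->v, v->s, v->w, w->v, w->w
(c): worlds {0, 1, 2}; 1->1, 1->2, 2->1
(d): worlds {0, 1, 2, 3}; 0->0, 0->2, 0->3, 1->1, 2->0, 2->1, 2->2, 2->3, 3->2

This is the axiom for density; its first-order frame correspondent is \forall x \forall y (Rxy \to \exists z (Rxz \wedge Rzy)).
(a): fails — R04 but no z with R0z and Rz4.
(b): fails — Ruv but no z with Ruz and Rzv.
(c): ✓.
(d): ✓.
Valid on: (c), (d).

(c), (d)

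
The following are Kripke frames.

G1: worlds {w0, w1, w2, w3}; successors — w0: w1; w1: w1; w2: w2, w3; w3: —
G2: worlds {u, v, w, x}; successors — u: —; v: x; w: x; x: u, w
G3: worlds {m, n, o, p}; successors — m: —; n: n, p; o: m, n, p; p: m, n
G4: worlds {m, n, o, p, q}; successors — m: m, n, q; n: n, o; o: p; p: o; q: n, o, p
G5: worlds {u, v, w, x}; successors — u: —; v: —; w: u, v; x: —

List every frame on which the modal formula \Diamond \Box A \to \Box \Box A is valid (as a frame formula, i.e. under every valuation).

Frame correspondent (Sahlqvist): \forall x \forall y \forall z ((xRy \wedge x R^2 z) \to \exists w (yRw \wedge z = w)) — i.e. a generalized confluence (Geach) condition.
G1: fails — w2Rw3, w2R²w2 but no w with w3Rw and w2=w.
G2: fails — xRu, xR²x but no t with uRt and x=t.
G3: fails — nRn, nR²m but no w with nRw and m=w.
G4: fails — mRm, mR²o but no w with mRw and o=w.
G5: condition met.
Valid on: G5.

G5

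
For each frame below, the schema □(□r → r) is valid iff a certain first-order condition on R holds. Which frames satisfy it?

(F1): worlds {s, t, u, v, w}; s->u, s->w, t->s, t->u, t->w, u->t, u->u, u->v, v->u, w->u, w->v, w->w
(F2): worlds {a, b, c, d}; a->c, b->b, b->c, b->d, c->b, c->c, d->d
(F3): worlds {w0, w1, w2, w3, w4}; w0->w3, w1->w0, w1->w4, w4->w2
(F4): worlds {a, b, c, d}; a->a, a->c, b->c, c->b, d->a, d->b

(F2)

The schema corresponds to shift-reflexivity: ∀x ∀y (Rxy → Ryy).
(F1): fails — Ruv but not Rvv.
(F2): condition met.
(F3): fails — Rw1w0 but not Rw0w0.
(F4): fails — Rbc but not Rcc.
Valid on: (F2).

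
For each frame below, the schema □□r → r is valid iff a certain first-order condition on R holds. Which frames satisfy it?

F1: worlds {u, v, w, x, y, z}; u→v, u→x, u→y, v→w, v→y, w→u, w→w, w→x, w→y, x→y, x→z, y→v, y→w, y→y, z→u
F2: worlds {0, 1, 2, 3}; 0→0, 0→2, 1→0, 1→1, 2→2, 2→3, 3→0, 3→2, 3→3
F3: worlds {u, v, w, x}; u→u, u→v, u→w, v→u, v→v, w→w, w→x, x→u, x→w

F2, F3

The schema corresponds to a generalized confluence (Geach) condition: ∀x ∃w (xR²w ∧ x = w).
F1: fails — at u but no t with uR²t and u=t.
F2: satisfies the condition.
F3: satisfies the condition.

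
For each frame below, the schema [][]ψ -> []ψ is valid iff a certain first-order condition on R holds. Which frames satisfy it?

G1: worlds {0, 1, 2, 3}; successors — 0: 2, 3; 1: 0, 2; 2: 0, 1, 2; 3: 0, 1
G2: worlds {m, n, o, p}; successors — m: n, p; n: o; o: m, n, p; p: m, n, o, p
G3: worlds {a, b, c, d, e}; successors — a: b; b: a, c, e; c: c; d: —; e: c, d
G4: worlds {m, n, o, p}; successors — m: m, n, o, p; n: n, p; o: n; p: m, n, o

Frame correspondent (Sahlqvist): forall x forall y (Rxy -> exists z (Rxz & Rzy)) — i.e. density.
G1: fails — R31 but no z with R3z and Rz1.
G2: fails — Rno but no z with Rnz and Rzo.
G3: fails — Rab but no z with Raz and Rzb.
G4: satisfies the condition.

G4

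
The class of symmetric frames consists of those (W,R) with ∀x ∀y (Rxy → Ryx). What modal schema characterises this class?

r → □◇r

A defining formula is r → □◇r (the B axiom).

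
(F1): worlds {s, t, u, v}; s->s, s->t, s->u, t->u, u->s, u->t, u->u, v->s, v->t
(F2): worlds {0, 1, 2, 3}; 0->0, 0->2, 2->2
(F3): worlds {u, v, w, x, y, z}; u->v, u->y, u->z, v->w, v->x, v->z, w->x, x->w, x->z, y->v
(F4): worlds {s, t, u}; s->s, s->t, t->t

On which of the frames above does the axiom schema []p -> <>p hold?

This is the axiom for seriality; its first-order frame correspondent is forall x exists y Rxy.
(F1): ✓.
(F2): fails — world 1 has no successor.
(F3): fails — world z has no successor.
(F4): fails — world u has no successor.

(F1)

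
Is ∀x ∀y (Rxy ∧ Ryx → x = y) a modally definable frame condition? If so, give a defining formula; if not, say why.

Modal frame validity is preserved under surjective bounded morphisms.
The 6-cycle (worlds a,b,c,d,e,f with a→b→c→d→e→f→a) is antisymmetric. Sending even-indexed worlds to a and odd-indexed worlds to b is a surjective bounded morphism onto the two-world frame with a↔b, which is not antisymmetric.
So no modal formula (or set of formulas) defines exactly the antisymmetric frames.

No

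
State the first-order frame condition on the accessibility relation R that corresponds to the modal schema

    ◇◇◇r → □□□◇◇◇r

This is a Sahlqvist (Geach-type) schema ◇^3□^0r → □^3◇^3r.
Minimal-valuation argument: fix x; take any y with xR^3y and any z with xR^3z. Set V(r) to the set of worlds R-reachable from y in exactly 0 steps. Then □^0r holds at y, so the antecedent holds at x; validity forces ◇^3r at z, giving a w with zR^3w and yR^0w.
First-order correspondent: ∀x ∀y ∀z ((xR³y ∧ xR³z) → ∃w (y = w ∧ zR³w)).

∀x ∀y ∀z ((xR³y ∧ xR³z) → ∃w (y = w ∧ zR³w))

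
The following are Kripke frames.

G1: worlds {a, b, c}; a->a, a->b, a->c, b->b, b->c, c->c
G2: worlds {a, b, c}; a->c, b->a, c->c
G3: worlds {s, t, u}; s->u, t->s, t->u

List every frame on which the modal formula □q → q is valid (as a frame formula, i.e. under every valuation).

The schema corresponds to reflexivity: ∀x Rxx.
G1: holds.
G2: fails — world a does not see itself.
G3: fails — world s does not see itself.
Valid on: G1.

G1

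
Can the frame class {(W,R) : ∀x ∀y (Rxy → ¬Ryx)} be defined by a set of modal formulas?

Not modally definable

If a class were modally definable it would be closed under surjective bounded morphisms (Goldblatt–Thomason).
The 3-cycle (worlds 0,1,2 with 0→1→2→0) is asymmetric. Mapping every world to a single reflexive point • is a surjective bounded morphism, and the reflexive point is not asymmetric (R•• but asymmetry requires ¬R••).
Hence asymmetry is not modally definable.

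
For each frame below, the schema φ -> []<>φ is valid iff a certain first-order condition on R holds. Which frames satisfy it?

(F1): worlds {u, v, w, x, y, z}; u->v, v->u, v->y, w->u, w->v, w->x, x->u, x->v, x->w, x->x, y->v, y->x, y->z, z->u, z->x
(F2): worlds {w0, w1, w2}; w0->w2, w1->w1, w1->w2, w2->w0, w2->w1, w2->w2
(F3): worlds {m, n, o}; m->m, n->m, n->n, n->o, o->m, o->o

Frame correspondent (Sahlqvist): forall x forall y (Rxy -> Ryx) — i.e. symmetry.
(F1): fails — Ryx but not Rxy.
(F2): satisfies the condition.
(F3): fails — Rom but not Rmo.

(F2)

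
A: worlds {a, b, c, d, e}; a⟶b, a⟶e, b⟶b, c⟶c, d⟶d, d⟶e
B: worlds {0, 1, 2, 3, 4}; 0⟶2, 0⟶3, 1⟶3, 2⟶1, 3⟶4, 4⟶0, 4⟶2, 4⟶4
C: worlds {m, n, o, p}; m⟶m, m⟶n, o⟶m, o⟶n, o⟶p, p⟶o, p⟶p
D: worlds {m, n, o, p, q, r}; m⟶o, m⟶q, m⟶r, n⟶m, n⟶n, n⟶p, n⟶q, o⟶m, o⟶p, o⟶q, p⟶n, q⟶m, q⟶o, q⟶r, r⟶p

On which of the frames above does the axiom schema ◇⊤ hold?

Frame correspondent (Sahlqvist): ∀x ∃y Rxy — i.e. seriality.
A: fails — world e has no successor.
B: ✓.
C: fails — world n has no successor.
D: ✓.

B, D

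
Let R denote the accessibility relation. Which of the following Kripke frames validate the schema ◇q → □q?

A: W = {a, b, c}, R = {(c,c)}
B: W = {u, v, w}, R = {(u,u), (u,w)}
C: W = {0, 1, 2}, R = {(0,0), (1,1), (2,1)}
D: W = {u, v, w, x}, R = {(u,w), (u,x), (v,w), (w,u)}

This is the axiom for partial functionality; its first-order frame correspondent is ∀x ∀y ∀z (Rxy ∧ Rxz → y = z).
A: condition met.
B: fails — u sees both u and w.
C: condition met.
D: fails — u sees both w and x.

A, C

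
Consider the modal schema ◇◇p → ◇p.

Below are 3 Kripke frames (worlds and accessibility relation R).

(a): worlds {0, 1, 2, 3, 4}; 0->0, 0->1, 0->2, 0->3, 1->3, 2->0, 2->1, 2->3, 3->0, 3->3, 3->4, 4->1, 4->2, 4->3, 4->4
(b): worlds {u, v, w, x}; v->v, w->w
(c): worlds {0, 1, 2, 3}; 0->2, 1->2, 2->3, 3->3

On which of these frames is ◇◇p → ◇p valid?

This is the axiom for transitivity; its first-order frame correspondent is ∀x ∀y ∀z (Rxy ∧ Ryz → Rxz).
(a): fails — R34 and R42 but not R32.
(b): condition met.
(c): fails — R12 and R23 but not R13.
Valid on: (b).

(b)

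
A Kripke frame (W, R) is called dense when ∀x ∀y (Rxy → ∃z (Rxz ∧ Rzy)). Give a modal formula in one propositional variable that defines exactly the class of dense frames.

□□r → □r

The condition is density. The C4 schema □□r → □r defines it.
Suppose □□r→□r is valid. Take Rxy and set V(r)={w : xR²w}. Then □□r at x, so □r at x, so r at y, i.e. ∃z(Rxz∧Rzy).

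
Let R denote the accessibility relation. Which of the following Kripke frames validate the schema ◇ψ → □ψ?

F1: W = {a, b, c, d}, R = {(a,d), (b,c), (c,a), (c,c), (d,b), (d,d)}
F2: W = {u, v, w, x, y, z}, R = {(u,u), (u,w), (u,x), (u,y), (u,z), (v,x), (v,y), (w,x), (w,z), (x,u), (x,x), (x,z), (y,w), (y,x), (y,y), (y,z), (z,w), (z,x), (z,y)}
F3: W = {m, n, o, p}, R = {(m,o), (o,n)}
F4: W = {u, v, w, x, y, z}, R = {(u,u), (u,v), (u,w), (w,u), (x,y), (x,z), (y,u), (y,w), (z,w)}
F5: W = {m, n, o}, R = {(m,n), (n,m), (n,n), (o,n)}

F3

Frame correspondent (Sahlqvist): ∀x ∀y ∀z (Rxy ∧ Rxz → y = z) — i.e. partial functionality.
F1: fails — c sees both a and c.
F2: fails — u sees both u and w.
F3: condition met.
F4: fails — u sees both u and v.
F5: fails — n sees both m and n.
Valid on: F3.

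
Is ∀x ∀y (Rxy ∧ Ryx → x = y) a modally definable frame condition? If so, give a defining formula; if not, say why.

Any modally definable frame class is closed under surjective bounded morphisms.
The 6-cycle (worlds 0,1,2,3,4,5 with 0→1→2→3→4→5→0) is antisymmetric. Sending even-indexed worlds to a and odd-indexed worlds to b is a surjective bounded morphism onto the two-world frame with a↔b, which is not antisymmetric.
So the class is not modally definable.

No — not modally definable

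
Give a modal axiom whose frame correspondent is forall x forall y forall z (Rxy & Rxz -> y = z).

◇s → □s

A defining formula is ◇s → □s (the CD axiom).
Suppose ◇s→□s is valid. Take Rxy, Rxz and set V(s)={y}. Then ◇s at x, so □s at x, so s at z, i.e. z=y.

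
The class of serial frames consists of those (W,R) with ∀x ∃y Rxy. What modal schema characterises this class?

□p → ◇p

This is seriality; the standard corresponding axiom is D: □p → ◇p.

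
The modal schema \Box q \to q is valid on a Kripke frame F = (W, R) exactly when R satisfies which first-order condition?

reflexivity

Suppose □q→q is valid. At any x set V(q)={w : Rxw}. Then □q holds at x, so q holds at x, i.e. Rxx.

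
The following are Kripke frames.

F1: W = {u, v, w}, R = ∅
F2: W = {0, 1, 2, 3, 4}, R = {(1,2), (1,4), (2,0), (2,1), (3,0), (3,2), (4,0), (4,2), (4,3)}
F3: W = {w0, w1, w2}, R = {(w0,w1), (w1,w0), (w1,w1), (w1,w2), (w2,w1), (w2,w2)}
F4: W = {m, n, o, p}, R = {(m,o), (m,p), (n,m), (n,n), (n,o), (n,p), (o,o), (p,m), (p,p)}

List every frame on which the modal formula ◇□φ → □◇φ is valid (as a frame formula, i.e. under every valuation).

This is the axiom for convergence; its first-order frame correspondent is ∀x ∀y ∀z (Rxy ∧ Rxz → ∃w (Ryw ∧ Rzw)).
F1: holds.
F2: fails — R20 and R20 but 0 and 0 have no common successor.
F3: holds.
F4: fails — Rmo and Rmp but o and p have no common successor.
Valid on: F1, F3.

F1, F3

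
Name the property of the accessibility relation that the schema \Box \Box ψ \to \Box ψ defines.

density

Suppose □□ψ→□ψ is valid. Take Rxy and set V(ψ)={w : xR²w}. Then □□ψ at x, so □ψ at x, so ψ at y, i.e. ∃z(Rxz∧Rzy).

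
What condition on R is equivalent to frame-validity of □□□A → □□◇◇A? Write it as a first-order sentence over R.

This is a Sahlqvist (Geach-type) schema ◇^0□^3A → □^2◇^2A.
Minimal-valuation argument: fix x; take any y with xR^0y and any z with xR^2z. Set V(A) to the set of worlds R-reachable from y in exactly 3 steps. Then □^3A holds at y, so the antecedent holds at x; validity forces ◇^2A at z, giving a w with zR^2w and yR^3w.
First-order correspondent: ∀x ∀z (xR²z → ∃w (xR³w ∧ zR²w)).

∀x ∀z (xR²z → ∃w (xR³w ∧ zR²w))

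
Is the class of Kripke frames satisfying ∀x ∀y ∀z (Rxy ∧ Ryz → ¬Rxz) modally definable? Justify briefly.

No

Any modally definable frame class is closed under surjective bounded morphisms.
The 7-cycle (worlds a,b,c,d,e,f,g with a→b→c→d→e→f→g→a) is intransitive. Mapping every world to a single reflexive point • is a surjective bounded morphism; the reflexive point is not intransitive (R••∧R•• but R••).
Hence intransitivity is not modally definable.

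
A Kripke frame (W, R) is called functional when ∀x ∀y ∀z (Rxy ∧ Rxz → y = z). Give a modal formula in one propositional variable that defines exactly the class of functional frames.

◇ψ → □ψ

The condition is partial functionality. The CD schema ◇ψ → □ψ defines it.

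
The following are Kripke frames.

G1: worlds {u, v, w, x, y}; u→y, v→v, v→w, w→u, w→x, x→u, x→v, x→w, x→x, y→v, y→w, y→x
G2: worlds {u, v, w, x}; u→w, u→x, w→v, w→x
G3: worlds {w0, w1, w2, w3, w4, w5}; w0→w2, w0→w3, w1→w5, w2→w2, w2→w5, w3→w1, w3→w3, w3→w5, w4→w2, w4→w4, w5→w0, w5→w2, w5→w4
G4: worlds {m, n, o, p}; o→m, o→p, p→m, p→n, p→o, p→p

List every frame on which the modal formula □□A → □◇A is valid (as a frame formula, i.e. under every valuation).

G1, G3

The schema corresponds to a generalized confluence (Geach) condition: ∀x ∀z (xRz → ∃w (xR²w ∧ zRw)).
G1: ✓.
G2: fails — uRx but no t with uR²t and xRt.
G3: ✓.
G4: fails — oRm but no w with oR²w and mRw.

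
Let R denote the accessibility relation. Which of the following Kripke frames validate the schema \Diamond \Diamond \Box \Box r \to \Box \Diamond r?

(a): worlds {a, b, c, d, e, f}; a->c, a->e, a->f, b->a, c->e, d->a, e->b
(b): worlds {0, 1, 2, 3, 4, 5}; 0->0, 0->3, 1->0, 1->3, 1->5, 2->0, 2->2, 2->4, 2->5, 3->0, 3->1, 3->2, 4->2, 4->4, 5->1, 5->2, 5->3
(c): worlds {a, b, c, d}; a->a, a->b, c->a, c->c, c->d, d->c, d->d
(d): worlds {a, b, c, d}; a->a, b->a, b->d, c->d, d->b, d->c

(b)

Frame correspondent (Sahlqvist): \forall x \forall y \forall z ((x R^2 y \wedge xRz) \to \exists w (y R^2 w \wedge zRw)) — i.e. a generalized confluence (Geach) condition.
(a): fails — aR²b, aRe but no w with bR²w and eRw.
(b): condition met.
(c): fails — aR²a, aRb but no w with aR²w and bRw.
(d): fails — bR²a, bRd but no w with aR²w and dRw.
Valid on: (b).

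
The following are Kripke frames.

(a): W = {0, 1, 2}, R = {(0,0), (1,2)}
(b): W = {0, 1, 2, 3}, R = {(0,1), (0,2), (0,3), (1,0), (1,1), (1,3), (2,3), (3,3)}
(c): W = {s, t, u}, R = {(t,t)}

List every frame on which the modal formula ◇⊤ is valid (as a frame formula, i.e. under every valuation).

This is the axiom for seriality; its first-order frame correspondent is ∀x ∃y Rxy.
(a): fails — world 2 has no successor.
(b): satisfies the condition.
(c): fails — world s has no successor.

(b)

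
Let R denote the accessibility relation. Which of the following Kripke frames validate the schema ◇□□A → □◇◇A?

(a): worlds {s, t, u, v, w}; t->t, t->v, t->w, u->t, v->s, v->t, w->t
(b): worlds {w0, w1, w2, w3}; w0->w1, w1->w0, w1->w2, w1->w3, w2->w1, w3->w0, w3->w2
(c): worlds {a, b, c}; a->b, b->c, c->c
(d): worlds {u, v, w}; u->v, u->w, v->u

(c)

The schema corresponds to a generalized confluence (Geach) condition: ∀x ∀y ∀z ((xRy ∧ xRz) → ∃w (yR²w ∧ zR²w)).
(a): fails — vRs, vRs but no w* with sR²w* and sR²w*.
(b): fails — w1Rw0, w1Rw3 but no w with w0R²w and w3R²w.
(c): ✓.
(d): fails — uRv, uRw but no t with vR²t and wR²t.
Valid on: (c).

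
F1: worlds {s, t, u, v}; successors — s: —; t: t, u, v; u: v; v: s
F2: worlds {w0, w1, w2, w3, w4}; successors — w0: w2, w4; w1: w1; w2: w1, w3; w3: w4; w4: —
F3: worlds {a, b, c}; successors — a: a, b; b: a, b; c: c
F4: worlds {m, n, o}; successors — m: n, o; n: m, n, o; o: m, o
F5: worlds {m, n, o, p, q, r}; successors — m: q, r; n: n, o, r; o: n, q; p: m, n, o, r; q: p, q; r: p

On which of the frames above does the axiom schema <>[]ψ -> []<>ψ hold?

This is the axiom for convergence; its first-order frame correspondent is forall x forall y forall z (Rxy & Rxz -> exists w (Ryw & Rzw)).
F1: fails — Rtv and Rtt but v and t have no common successor.
F2: fails — Rw0w4 and Rw0w4 but w4 and w4 have no common successor.
F3: ✓.
F4: ✓.
F5: fails — Rnr and Rnn but r and n have no common successor.

F3, F4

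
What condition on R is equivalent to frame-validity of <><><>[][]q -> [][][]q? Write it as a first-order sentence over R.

This is a Sahlqvist (Geach-type) schema ◇^3□^2q → □^3◇^0q.
Minimal-valuation argument: fix x; take any y with xR^3y and any z with xR^3z. Set V(q) to the set of worlds R-reachable from y in exactly 2 steps. Then □^2q holds at y, so the antecedent holds at x; validity forces ◇^0q at z, giving a w with zR^0w and yR^2w.
First-order correspondent: forall x forall y forall z ((x R^3 y & x R^3 z) -> exists w (y R^2 w & z = w)).

forall x forall y forall z ((x R^3 y & x R^3 z) -> exists w (y R^2 w & z = w))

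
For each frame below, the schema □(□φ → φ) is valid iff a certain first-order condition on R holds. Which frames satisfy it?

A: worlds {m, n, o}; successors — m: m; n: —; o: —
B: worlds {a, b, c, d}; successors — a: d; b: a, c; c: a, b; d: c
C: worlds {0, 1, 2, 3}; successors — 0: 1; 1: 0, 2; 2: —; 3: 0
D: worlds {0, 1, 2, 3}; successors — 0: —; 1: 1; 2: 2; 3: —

A, D

This is the axiom for shift-reflexivity; its first-order frame correspondent is ∀x ∀y (Rxy → Ryy).
A: holds.
B: fails — Rbc but not Rcc.
C: fails — R12 but not R22.
D: holds.
Valid on: A, D.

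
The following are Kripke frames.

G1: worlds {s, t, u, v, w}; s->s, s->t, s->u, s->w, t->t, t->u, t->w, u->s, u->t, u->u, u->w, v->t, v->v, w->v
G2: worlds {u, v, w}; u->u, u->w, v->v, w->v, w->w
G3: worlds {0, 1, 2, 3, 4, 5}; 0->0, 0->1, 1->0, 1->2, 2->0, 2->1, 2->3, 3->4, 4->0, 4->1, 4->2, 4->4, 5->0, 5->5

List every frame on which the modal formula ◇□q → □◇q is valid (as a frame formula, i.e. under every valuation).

G2

Frame correspondent (Sahlqvist): ∀x ∀y ∀z (Rxy ∧ Rxz → ∃w (Ryw ∧ Rzw)) — i.e. convergence.
G1: fails — Rsw and Rsu but w and u have no common successor.
G2: ✓.
G3: fails — R23 and R20 but 3 and 0 have no common successor.
Valid on: G2.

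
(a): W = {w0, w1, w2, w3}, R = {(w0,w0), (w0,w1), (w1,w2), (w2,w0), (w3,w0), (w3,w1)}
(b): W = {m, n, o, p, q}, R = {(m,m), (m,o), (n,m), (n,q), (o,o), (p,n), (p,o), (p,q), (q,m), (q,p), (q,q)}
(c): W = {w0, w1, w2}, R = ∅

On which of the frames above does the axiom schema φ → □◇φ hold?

(c)

The schema corresponds to symmetry: ∀x ∀y (Rxy → Ryx).
(a): fails — Rw1w2 but not Rw2w1.
(b): fails — Rpn but not Rnp.
(c): satisfies the condition.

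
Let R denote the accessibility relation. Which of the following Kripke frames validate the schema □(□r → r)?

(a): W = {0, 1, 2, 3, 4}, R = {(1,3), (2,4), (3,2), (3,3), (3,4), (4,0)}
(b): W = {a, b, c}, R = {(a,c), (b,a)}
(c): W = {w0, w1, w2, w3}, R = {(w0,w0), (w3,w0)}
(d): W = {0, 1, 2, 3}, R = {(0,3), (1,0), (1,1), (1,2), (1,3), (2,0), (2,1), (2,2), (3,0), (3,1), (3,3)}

(c)

This is the axiom for shift-reflexivity; its first-order frame correspondent is ∀x ∀y (Rxy → Ryy).
(a): fails — R34 but not R44.
(b): fails — Rac but not Rcc.
(c): satisfies the condition.
(d): fails — R10 but not R00.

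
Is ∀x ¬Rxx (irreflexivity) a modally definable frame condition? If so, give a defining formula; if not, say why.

Any modally definable frame class is closed under surjective bounded morphisms.
The 4-cycle (worlds 0,1,2,3 with 0→1→2→3→0) is irreflexive, and the map sending every world to a single reflexive point • is a surjective bounded morphism (forth: every edge maps to (•,•); back: every world has a successor). So any modal formula valid on the 4-cycle is also valid on the reflexive point, which is not irreflexive.
So the class is not modally definable.

Not definable by any modal formula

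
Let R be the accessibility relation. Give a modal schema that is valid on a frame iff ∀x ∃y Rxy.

This is seriality; the standard corresponding axiom is D: □p → ◇p.
Suppose □p→◇p is valid. At any x set V(p)=W. Then □p at x, so ◇p at x, so x has a successor.

□p → ◇p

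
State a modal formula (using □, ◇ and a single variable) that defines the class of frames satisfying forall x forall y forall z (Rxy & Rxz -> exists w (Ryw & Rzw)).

The condition is convergence. The .2 schema ◇□q → □◇q defines it.
Suppose ◇□q→□◇q is valid. Take Rxy, Rxz and set V(q)={w : Ryw}. Then □q at y so ◇□q at x, so □◇q at x, so ◇q at z, giving w with Rzw and Ryw.

◇□q → □◇q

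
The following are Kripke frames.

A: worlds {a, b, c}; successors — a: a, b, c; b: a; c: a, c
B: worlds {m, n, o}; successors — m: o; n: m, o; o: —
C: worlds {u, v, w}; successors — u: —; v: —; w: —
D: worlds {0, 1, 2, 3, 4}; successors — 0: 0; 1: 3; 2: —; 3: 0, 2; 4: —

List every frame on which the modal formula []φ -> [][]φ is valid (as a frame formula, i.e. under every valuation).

B, C

The schema corresponds to transitivity: forall x forall y forall z (Rxy & Ryz -> Rxz).
A: fails — Rba and Rab but not Rbb.
B: ✓.
C: ✓.
D: fails — R13 and R32 but not R12.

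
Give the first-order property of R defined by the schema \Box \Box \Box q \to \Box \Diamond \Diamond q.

\forall x \forall z (xRz \to \exists w (x R^3 w \wedge z R^2 w))

This is a Sahlqvist (Geach-type) schema ◇^0□^3q → □^1◇^2q.
Minimal-valuation argument: fix x; take any y with xR^0y and any z with xR^1z. Set V(q) to the set of worlds R-reachable from y in exactly 3 steps. Then □^3q holds at y, so the antecedent holds at x; validity forces ◇^2q at z, giving a w with zR^2w and yR^3w.
First-order correspondent: \forall x \forall z (xRz \to \exists w (x R^3 w \wedge z R^2 w)).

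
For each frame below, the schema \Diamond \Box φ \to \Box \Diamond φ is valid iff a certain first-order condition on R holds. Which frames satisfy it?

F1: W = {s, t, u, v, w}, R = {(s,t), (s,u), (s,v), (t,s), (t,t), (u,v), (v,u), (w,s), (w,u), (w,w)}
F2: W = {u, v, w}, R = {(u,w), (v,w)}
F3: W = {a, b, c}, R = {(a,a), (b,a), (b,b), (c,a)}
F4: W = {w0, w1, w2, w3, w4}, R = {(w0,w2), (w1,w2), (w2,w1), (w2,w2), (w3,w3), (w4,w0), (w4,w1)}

F3, F4

This is the axiom for convergence; its first-order frame correspondent is \forall x \forall y \forall z (Rxy \wedge Rxz \to \exists w (Ryw \wedge Rzw)).
F1: fails — Rsv and Rsu but v and u have no common successor.
F2: fails — Ruw and Ruw but w and w have no common successor.
F3: condition met.
F4: condition met.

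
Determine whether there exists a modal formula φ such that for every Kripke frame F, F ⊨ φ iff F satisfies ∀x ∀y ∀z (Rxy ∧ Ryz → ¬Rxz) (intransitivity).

No — not modally definable

Any modally definable frame class is closed under surjective bounded morphisms.
The 5-cycle (worlds 0,1,2,3,4 with 0→1→2→3→4→0) is intransitive. Mapping every world to a single reflexive point • is a surjective bounded morphism; the reflexive point is not intransitive (R••∧R•• but R••).
So the class is not modally definable.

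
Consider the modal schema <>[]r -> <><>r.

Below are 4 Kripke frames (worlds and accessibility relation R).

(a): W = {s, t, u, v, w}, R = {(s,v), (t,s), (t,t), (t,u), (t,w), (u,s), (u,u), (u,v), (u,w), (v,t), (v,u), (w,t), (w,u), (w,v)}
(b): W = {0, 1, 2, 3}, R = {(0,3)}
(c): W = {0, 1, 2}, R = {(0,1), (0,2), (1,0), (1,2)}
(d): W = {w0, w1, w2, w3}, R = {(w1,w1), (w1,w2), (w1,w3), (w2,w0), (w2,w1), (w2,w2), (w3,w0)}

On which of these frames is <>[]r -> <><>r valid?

(a)

Frame correspondent (Sahlqvist): forall x forall y (xRy -> exists w (yRw & x R^2 w)) — i.e. a generalized confluence (Geach) condition.
(a): ✓.
(b): fails — 0R3 but no w with 3Rw and 0R²w.
(c): fails — 0R2 but no w with 2Rw and 0R²w.
(d): fails — w2Rw0 but no w with w0Rw and w2R²w.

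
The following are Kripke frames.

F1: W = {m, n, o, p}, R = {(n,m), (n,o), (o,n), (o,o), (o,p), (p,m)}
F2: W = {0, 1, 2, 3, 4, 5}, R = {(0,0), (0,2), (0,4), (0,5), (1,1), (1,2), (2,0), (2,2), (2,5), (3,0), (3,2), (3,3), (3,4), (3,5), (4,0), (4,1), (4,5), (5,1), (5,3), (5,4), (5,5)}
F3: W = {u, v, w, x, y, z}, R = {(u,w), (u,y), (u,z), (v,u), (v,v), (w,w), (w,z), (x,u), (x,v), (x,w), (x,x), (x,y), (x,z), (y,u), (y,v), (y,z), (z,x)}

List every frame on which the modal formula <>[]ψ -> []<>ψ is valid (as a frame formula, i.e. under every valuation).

F2

Frame correspondent (Sahlqvist): forall x forall y forall z (Rxy & Rxz -> exists w (Ryw & Rzw)) — i.e. convergence.
F1: fails — Rno and Rnm but o and m have no common successor.
F2: satisfies the condition.
F3: fails — Ruz and Ruw but z and w have no common successor.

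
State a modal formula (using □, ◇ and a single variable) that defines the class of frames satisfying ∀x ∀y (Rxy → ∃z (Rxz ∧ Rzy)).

□□r → □r

This is density; the standard corresponding axiom is C4: □□r → □r.
Suppose □□r→□r is valid. Take Rxy and set V(r)={w : xR²w}. Then □□r at x, so □r at x, so r at y, i.e. ∃z(Rxz∧Rzy).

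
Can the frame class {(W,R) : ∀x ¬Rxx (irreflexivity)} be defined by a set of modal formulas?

Not modally definable

Any modally definable frame class is closed under surjective bounded morphisms.
The 4-cycle (worlds 0,1,2,3 with 0→1→2→3→0) is irreflexive, and the map sending every world to a single reflexive point • is a surjective bounded morphism (forth: every edge maps to (•,•); back: every world has a successor). So any modal formula valid on the 4-cycle is also valid on the reflexive point, which is not irreflexive.
So no modal formula (or set of formulas) defines exactly the irreflexive frames.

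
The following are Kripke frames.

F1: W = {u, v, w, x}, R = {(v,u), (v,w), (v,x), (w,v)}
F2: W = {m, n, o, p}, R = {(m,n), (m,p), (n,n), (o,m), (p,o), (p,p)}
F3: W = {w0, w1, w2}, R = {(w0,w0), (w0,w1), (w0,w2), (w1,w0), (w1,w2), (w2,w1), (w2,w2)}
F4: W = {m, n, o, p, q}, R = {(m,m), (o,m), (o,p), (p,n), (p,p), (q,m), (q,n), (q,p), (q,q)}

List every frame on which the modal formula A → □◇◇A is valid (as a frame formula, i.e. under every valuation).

This is the axiom for a generalized confluence (Geach) condition; its first-order frame correspondent is ∀x ∀z (xRz → ∃w (x = w ∧ zR²w)).
F1: fails — vRu but no t with v=t and uR²t.
F2: fails — mRn but no w with m=w and nR²w.
F3: condition met.
F4: fails — oRm but no w with o=w and mR²w.

F3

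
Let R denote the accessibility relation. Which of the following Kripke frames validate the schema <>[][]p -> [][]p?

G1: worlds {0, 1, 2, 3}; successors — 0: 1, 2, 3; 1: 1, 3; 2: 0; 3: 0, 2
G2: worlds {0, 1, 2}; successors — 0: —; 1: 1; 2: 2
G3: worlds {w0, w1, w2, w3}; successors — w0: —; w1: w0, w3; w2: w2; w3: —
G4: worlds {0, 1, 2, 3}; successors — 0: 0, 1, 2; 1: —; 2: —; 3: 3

G2, G3

This is the axiom for a generalized confluence (Geach) condition; its first-order frame correspondent is forall x forall y forall z ((xRy & x R^2 z) -> exists w (y R^2 w & z = w)).
G1: fails — 0R2, 0R²0 but no w with 2R²w and 0=w.
G2: holds.
G3: holds.
G4: fails — 0R1, 0R²0 but no w with 1R²w and 0=w.
Valid on: G2, G3.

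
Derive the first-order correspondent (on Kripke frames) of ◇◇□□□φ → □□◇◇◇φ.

∀x ∀y ∀z ((xR²y ∧ xR²z) → ∃w (yR³w ∧ zR³w))

This is a Sahlqvist (Geach-type) schema ◇^2□^3φ → □^2◇^3φ.
First-order correspondent: ∀x ∀y ∀z ((xR²y ∧ xR²z) → ∃w (yR³w ∧ zR³w)).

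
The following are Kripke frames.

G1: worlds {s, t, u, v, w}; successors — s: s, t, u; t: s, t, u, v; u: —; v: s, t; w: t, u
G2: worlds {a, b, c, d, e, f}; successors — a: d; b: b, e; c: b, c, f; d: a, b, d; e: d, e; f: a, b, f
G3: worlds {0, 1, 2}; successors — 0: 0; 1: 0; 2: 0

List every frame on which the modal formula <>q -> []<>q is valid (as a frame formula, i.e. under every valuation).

This is the axiom for the Euclidean property; its first-order frame correspondent is forall x forall y forall z (Rxy & Rxz -> Ryz).
G1: fails — Rsu and Rsu but not Ruu.
G2: fails — Rbe and Rbb but not Reb.
G3: holds.

G3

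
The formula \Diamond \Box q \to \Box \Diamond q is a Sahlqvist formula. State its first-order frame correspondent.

convergence

Suppose ◇□q→□◇q is valid. Take Rxy, Rxz and set V(q)={w : Ryw}. Then □q at y so ◇□q at x, so □◇q at x, so ◇q at z, giving w with Rzw and Ryw.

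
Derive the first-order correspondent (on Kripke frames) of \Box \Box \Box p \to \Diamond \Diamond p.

This is a Sahlqvist (Geach-type) schema ◇^0□^3p → □^0◇^2p.
First-order correspondent: \forall x \exists w (x R^3 w \wedge x R^2 w).

\forall x \exists w (x R^3 w \wedge x R^2 w)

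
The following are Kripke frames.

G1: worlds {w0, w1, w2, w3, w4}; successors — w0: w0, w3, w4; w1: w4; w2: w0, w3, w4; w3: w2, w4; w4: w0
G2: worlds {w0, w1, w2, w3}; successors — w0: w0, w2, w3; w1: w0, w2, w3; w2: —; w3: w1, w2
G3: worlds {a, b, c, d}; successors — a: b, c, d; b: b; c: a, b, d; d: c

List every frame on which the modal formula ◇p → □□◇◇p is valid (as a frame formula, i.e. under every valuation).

none

Frame correspondent (Sahlqvist): ∀x ∀y ∀z ((xRy ∧ xR²z) → ∃w (y = w ∧ zR²w)) — i.e. a generalized confluence (Geach) condition.
G1: fails — w3Rw2, w3R²w3 but no w with w2=w and w3R²w.
G2: fails — w0Rw0, w0R²w2 but no w with w0=w and w2R²w.
G3: fails — aRc, aR²b but no w with c=w and bR²w.
Valid on no frame.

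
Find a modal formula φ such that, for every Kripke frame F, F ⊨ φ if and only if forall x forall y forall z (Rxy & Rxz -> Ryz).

◇r → □◇r

The condition is the Euclidean property. The 5 schema ◇r → □◇r defines it.
Suppose ◇r→□◇r is valid. Take Rxy, Rxz and set V(r)={y}. Then ◇r at x, so □◇r at x, so ◇r at z, so some w with Rzw has r; w=y, i.e. Rzy. By symmetry of the argument, Ryz.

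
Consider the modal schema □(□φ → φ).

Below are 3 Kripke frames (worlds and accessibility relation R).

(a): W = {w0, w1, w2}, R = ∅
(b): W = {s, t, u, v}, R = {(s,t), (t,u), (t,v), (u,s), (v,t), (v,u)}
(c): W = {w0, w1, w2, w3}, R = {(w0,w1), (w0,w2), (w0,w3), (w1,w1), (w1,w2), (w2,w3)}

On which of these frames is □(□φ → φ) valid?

(a)

This is the axiom for shift-reflexivity; its first-order frame correspondent is ∀x ∀y (Rxy → Ryy).
(a): ✓.
(b): fails — Rtv but not Rvv.
(c): fails — Rw1w2 but not Rw2w2.
Valid on: (a).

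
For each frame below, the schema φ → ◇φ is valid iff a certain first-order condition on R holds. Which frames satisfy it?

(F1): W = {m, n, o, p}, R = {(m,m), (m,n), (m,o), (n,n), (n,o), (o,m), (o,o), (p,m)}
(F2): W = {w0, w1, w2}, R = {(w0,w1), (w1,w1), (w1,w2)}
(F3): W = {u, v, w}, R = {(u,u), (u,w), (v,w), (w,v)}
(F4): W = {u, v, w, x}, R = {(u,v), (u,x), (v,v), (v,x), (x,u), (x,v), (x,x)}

none

This is the axiom for reflexivity; its first-order frame correspondent is ∀x Rxx.
(F1): fails — world p does not see itself.
(F2): fails — world w0 does not see itself.
(F3): fails — world v does not see itself.
(F4): fails — world u does not see itself.
Valid on no frame.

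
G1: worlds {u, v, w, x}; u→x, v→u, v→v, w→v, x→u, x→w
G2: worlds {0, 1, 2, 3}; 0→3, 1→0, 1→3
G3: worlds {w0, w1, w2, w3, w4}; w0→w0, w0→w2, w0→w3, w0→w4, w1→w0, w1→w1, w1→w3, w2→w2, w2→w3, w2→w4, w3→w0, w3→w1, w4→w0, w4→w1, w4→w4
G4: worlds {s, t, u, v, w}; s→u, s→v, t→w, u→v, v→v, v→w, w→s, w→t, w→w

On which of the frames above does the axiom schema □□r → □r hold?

G3

The schema corresponds to density: ∀x ∀y (Rxy → ∃z (Rxz ∧ Rzy)).
G1: fails — Rxw but no z with Rxz and Rzw.
G2: fails — R10 but no z with R1z and Rz0.
G3: condition met.
G4: fails — Rsu but no z with Rsz and Rzu.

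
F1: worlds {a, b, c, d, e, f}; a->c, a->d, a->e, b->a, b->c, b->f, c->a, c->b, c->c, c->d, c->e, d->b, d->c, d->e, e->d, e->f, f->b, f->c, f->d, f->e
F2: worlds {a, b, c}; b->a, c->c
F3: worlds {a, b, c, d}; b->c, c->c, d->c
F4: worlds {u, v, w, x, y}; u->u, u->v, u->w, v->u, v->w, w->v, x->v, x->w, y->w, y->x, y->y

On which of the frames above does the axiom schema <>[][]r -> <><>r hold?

F1, F3, F4

Frame correspondent (Sahlqvist): forall x forall y (xRy -> exists w (y R^2 w & x R^2 w)) — i.e. a generalized confluence (Geach) condition.
F1: condition met.
F2: fails — bRa but no w with aR²w and bR²w.
F3: condition met.
F4: condition met.
Valid on: F1, F3, F4.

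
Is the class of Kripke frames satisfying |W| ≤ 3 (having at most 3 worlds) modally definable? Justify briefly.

No — not modally definable

If a class were modally definable it would be closed under disjoint unions (Goldblatt–Thomason).
Any modal formula valid on each of 4 disjoint one-world frames is valid on their disjoint union (validity is preserved under disjoint unions). Each one-world frame has |W|=1≤3, but the union has |W|=4.
So no modal formula (or set of formulas) defines exactly the |W|≤3 frames.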